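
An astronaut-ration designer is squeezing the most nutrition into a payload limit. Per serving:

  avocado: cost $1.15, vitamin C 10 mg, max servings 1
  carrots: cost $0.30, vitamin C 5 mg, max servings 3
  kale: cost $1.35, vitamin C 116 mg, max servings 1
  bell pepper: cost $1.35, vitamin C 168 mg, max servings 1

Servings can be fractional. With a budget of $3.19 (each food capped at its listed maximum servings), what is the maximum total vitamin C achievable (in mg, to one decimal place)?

Vitamin C per dollar: bell pepper 124.4, kale 85.93, carrots 16.67, avocado 8.696.
Take 1 serving of bell pepper: spends $1.35, +168.0 mg vitamin C (running total 168.0 mg).
Take 1 serving of kale: spends $1.35, +116.0 mg vitamin C (running total 284.0 mg).
Take 1.633 servings of carrots: spends $0.49, +8.2 mg vitamin C (running total 292.2 mg).
Greedy by best ratio exhausts the cost allowance optimally: 292.2 mg.

292.2 mg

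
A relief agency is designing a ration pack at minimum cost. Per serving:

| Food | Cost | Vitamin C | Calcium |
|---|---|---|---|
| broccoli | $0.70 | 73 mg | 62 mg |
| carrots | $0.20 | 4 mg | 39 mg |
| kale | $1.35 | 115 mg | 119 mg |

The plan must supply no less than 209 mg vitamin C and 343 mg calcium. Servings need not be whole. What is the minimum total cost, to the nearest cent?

$2.76

Check every corner: each single food scaled to meet both minima, and each pair solved so both constraints bind.
broccoli only: max(209/73, 343/62) = 5.532 servings → $3.87.
carrots only: max(209/4, 343/39) = 52.25 servings → $10.45.
kale only: max(209/115, 343/119) = 2.882 servings → $3.89.
broccoli + carrots with both tight: 2.608 servings and 4.648 servings → $2.76.
broccoli + kale: the both-tight solution has a negative serving — not a feasible corner.
carrots + kale with both tight: 3.635 servings and 1.691 servings → $3.01.
So the least-cost plan costs $2.76.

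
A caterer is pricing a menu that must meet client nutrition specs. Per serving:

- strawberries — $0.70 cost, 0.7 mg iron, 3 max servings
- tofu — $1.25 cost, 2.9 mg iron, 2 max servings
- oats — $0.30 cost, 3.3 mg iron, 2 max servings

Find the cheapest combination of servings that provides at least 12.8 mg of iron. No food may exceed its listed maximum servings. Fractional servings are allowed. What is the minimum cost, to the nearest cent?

$3.50

Cost per mg of iron: oats $0.0909, tofu $0.4310, strawberries $1.0000.
Take 2 servings of oats: +6.6 mg iron for $0.60 (total $0.60, still need 6.2 mg).
Take 2 servings of tofu: +5.8 mg iron for $2.50 (total $3.10, still need 0.4 mg).
Take 0.5714 servings of strawberries: +0.4 mg iron for $0.40 (total $3.50, still need 0.0 mg).
Greedy by cheapest-per-mg is optimal for a single linear constraint, so the minimum cost is $3.50.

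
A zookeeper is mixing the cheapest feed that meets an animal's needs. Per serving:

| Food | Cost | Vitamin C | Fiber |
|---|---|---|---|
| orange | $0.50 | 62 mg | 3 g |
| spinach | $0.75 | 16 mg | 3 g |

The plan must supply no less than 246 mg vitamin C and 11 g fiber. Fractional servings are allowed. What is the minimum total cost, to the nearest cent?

$1.98

Minimising a linear cost over {vitamin C ≥ 246, fiber ≥ 11, servings ≥ 0} — the optimum is at a vertex, using one or two foods.
orange only: max(246/62, 11/3) = 3.968 servings → $1.98.
spinach only: max(246/16, 11/3) = 15.38 servings → $11.53.
orange + spinach: intersection lies outside the first quadrant.
So the least-cost plan costs $1.98.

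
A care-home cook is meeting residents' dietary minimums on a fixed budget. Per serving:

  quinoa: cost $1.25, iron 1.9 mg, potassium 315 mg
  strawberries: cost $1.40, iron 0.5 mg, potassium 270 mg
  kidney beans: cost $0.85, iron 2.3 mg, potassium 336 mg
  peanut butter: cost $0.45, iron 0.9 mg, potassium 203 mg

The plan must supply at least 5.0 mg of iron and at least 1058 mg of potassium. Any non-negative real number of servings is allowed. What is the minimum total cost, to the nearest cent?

This is a tiny linear program; its minimum lies at a vertex of the feasible set. List the vertices and price them.
quinoa only: max(5.0/1.9, 1058/315) = 3.359 servings → $4.20.
strawberries only: max(5.0/0.5, 1058/270) = 10 servings → $14.00.
kidney beans only: max(5.0/2.3, 1058/336) = 3.149 servings → $2.68.
peanut butter only: max(5.0/0.9, 1058/203) = 5.556 servings → $2.50.
quinoa + strawberries with both tight: 2.309 servings and 1.224 servings → $4.60.
quinoa + kidney beans: intersection lies outside the first quadrant.
quinoa + peanut butter with both tight: 0.6145 servings and 4.258 servings → $2.68.
strawberries + kidney beans with both tight: 1.663 servings and 1.812 servings → $3.87.
strawberries + peanut butter with both targets exact would need a negative amount; discard.
kidney beans + peanut butter with both tight: 0.3818 servings and 4.58 servings → $2.39.
Cheapest feasible corner: $2.39.

$2.39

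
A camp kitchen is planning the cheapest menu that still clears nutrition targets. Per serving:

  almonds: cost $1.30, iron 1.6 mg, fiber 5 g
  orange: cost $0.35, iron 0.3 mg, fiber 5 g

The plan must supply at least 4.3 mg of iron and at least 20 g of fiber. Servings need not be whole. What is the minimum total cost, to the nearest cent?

$3.67

almonds only: max(4.3/1.6, 20/5) = 4 servings → $5.20.
orange only: max(4.3/0.3, 20/5) = 14.33 servings → $5.02.
almonds + orange with both tight: 2.385 servings and 1.615 servings → $3.67.
The minimum over all feasible corners is $3.67.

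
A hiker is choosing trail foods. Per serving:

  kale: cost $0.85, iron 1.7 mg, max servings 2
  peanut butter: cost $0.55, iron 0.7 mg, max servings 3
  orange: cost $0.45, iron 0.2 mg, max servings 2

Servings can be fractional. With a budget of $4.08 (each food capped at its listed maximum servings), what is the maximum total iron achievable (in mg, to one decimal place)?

5.8 mg

Iron per dollar: kale 2, peanut butter 1.273, orange 0.4444.
Take 2 servings of kale: spends $1.70, +3.4 mg iron (running total 3.4 mg).
Take 3 servings of peanut butter: spends $1.65, +2.1 mg iron (running total 5.5 mg).
Take 1.622 servings of orange: spends $0.73, +0.3 mg iron (running total 5.8 mg).
Greedy by best ratio exhausts the cost allowance optimally: 5.8 mg.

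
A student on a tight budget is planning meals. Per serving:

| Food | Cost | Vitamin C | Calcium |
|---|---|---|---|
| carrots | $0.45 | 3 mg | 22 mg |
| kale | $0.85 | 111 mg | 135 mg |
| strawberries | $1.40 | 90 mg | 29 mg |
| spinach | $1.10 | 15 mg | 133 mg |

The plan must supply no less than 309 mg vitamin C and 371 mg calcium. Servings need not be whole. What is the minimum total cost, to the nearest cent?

Two binding constraints pin down two serving amounts, so the optimal mix uses at most two foods. The candidates are each food alone (scaled to the tighter of vitamin C/calcium) and each pair with both constraints tight.
carrots only: max(309/3, 371/22) = 103 servings → $46.35.
kale only: max(309/111, 371/135) = 2.784 servings → $2.37.
strawberries only: max(309/90, 371/29) = 12.79 servings → $17.91.
spinach only: max(309/15, 371/133) = 20.6 servings → $22.66.
carrots + kale: the both-tight solution has a negative serving — not a feasible corner.
carrots + strawberries with both tight: 12.9 servings and 3.003 servings → $10.01.
carrots + spinach: the both-tight solution has a negative serving — not a feasible corner.
kale + strawberries with both tight: 2.735 servings and 0.05979 servings → $2.41.
kale + spinach with both targets exact would need a negative amount; discard.
strawberries + spinach with both tight: 3.08 servings and 2.118 servings → $6.64.
So the least-cost plan costs $2.37.

$2.37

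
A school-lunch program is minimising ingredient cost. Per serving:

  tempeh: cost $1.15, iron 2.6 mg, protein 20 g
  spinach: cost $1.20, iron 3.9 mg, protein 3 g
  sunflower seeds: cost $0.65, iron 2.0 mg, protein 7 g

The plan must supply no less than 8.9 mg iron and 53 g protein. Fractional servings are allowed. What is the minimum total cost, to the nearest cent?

With two linear requirements the optimum uses one or two foods; enumerate the corners.
tempeh only: max(8.9/2.6, 53/20) = 3.423 servings → $3.94.
spinach only: max(8.9/3.9, 53/3) = 17.67 servings → $21.20.
sunflower seeds only: max(8.9/2.0, 53/7) = 7.571 servings → $4.92.
tempeh + spinach with both tight: 2.564 servings and 0.5726 servings → $3.64.
tempeh + sunflower seeds with both tight: 2.005 servings and 1.844 servings → $3.50.
spinach + sunflower seeds: intersection lies outside the first quadrant.
Cheapest feasible corner: $3.50.

$3.50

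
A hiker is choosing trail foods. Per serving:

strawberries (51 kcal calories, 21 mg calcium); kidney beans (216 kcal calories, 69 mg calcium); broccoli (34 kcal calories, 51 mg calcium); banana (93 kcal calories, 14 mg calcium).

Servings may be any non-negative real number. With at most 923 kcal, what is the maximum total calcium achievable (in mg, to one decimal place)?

1384.5 mg

Calcium per kcal: broccoli 1.5, strawberries 0.4118, kidney beans 0.3194, banana 0.1505.
With no serving limits, spend the whole calories allowance on broccoli: 923 kcal / 34 kcal × 51 mg = 1384.5 mg.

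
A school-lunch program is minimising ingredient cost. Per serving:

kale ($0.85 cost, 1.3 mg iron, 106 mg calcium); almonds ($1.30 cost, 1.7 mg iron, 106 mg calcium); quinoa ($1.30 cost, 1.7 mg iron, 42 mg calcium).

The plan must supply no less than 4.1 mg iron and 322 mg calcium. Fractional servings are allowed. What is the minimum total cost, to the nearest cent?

kale only: max(4.1/1.3, 322/106) = 3.154 servings → $2.68.
almonds only: max(4.1/1.7, 322/106) = 3.038 servings → $3.95.
quinoa only: max(4.1/1.7, 322/42) = 7.667 servings → $9.97.
kale + almonds with both tight: 2.66 servings and 0.3774 servings → $2.75.
kale + quinoa with both tight: 2.987 servings and 0.1274 servings → $2.70.
almonds + quinoa: intersection lies outside the first quadrant.
The minimum over all feasible corners is $2.68.

$2.68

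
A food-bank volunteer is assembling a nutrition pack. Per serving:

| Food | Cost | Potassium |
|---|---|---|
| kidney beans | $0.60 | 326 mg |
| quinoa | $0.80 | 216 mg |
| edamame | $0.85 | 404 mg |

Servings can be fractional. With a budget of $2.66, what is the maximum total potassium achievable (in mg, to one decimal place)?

Potassium per dollar: kidney beans 543.3, edamame 475.3, quinoa 270.
With no serving limits, spend the whole cost allowance on kidney beans: $2.66 / $0.60 × 326 mg = 1445.3 mg.

1445.3 mg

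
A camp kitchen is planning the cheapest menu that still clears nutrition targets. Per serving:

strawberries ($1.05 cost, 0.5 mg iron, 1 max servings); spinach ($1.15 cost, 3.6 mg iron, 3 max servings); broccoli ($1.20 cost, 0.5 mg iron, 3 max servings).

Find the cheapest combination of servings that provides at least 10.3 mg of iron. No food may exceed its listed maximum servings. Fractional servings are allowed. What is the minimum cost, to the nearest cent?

Cost per mg of iron: spinach $0.3194, strawberries $2.1000, broccoli $2.4000.
Take 2.861 servings of spinach: +10.3 mg iron for $3.29 (total $3.29, still need 0.0 mg).
Filling from the cheapest source first is optimal under one linear minimum: $3.29.

$3.29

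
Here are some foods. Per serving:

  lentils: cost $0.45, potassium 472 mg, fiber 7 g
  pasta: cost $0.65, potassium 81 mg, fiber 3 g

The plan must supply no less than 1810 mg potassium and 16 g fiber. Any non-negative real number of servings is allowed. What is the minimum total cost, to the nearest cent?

$1.73

lentils only: max(1810/472, 16/7) = 3.835 servings → $1.73.
pasta only: max(1810/81, 16/3) = 22.35 servings → $14.52.
lentils + pasta: the both-tight solution has a negative serving — not a feasible corner.
The minimum over all feasible corners is $1.73.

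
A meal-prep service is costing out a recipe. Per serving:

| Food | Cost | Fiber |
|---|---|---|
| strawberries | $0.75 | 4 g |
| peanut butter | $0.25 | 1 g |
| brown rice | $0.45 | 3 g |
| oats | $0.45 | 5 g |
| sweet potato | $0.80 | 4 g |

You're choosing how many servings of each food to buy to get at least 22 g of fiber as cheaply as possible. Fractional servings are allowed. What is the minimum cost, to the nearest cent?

Cost per g of fiber: oats $0.0900, brown rice $0.1500, strawberries $0.1875, sweet potato $0.2000, peanut butter $0.2500.
With no serving limits, use only oats: 22 g / 5 g = 4.4 servings × $0.45 = $1.98.

$1.98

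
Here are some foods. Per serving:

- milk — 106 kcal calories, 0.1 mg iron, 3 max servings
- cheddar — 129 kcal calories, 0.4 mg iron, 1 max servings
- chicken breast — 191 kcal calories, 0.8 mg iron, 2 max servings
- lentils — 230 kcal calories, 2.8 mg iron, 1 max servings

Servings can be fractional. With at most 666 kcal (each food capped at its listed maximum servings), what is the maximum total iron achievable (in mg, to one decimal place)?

Iron per kcal: lentils 0.01217, chicken breast 0.004188, cheddar 0.003101, milk 0.0009434.
Take 1 serving of lentils: uses 230 kcal, +2.8 mg iron (running total 2.8 mg).
Take 2 servings of chicken breast: uses 382 kcal, +1.6 mg iron (running total 4.4 mg).
Take 0.4186 servings of cheddar: uses 54 kcal, +0.2 mg iron (running total 4.6 mg).
Greedy by best ratio exhausts the calories allowance optimally: 4.6 mg.

4.6 mg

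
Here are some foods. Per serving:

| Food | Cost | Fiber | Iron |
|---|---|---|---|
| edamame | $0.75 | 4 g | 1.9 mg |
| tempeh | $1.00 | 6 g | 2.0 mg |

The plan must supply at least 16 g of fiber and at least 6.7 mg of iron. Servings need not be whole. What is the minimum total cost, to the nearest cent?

$2.87

edamame only: max(16/4, 6.7/1.9) = 4 servings → $3.00.
tempeh only: max(16/6, 6.7/2.0) = 3.35 servings → $3.35.
edamame + tempeh with both tight: 2.412 servings and 1.059 servings → $2.87.
Cheapest feasible corner: $2.87.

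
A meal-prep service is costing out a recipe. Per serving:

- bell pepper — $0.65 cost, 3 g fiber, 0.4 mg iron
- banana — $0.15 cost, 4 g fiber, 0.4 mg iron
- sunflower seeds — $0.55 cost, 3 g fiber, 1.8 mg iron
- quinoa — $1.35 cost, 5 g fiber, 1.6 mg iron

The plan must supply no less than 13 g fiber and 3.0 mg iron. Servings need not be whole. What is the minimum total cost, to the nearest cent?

An LP optimum is at a vertex; with two nutrient constraints at most two foods are used. Check each candidate.
bell pepper only: max(13/3, 3.0/0.4) = 7.5 servings → $4.88.
banana only: max(13/4, 3.0/0.4) = 7.5 servings → $1.12.
sunflower seeds only: max(13/3, 3.0/1.8) = 4.333 servings → $2.38.
quinoa only: max(13/5, 3.0/1.6) = 2.6 servings → $3.51.
bell pepper + banana: intersection lies outside the first quadrant.
bell pepper + sunflower seeds with both tight: 3.429 servings and 0.9048 servings → $2.73.
bell pepper + quinoa with both tight: 2.071 servings and 1.357 servings → $3.18.
banana + sunflower seeds with both tight: 2.4 servings and 1.133 servings → $0.98.
banana + quinoa with both tight: 1.318 servings and 1.545 servings → $2.28.
sunflower seeds + quinoa with both targets exact would need a negative amount; discard.
Cheapest feasible corner: $0.98.

$0.98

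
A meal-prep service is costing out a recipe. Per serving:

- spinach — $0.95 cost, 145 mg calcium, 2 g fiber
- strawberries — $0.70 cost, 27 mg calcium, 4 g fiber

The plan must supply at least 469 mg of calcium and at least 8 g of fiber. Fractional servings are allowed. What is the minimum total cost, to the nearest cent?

$3.29

spinach only: max(469/145, 8/2) = 4 servings → $3.80.
strawberries only: max(469/27, 8/4) = 17.37 servings → $12.16.
spinach + strawberries with both tight: 3.156 servings and 0.4221 servings → $3.29.
Cheapest feasible corner: $3.29.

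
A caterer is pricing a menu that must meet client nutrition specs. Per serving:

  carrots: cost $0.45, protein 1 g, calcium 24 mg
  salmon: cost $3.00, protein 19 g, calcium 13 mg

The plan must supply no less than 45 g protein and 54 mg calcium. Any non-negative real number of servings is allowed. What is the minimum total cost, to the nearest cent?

$7.40

At the optimum either one food covers both requirements or two foods hit both targets exactly; no other combination can be cheaper.
carrots only: max(45/1, 54/24) = 45 servings → $20.25.
salmon only: max(45/19, 54/13) = 4.154 servings → $12.46.
carrots + salmon with both tight: 0.9955 servings and 2.316 servings → $7.40.
So the least-cost plan costs $7.40.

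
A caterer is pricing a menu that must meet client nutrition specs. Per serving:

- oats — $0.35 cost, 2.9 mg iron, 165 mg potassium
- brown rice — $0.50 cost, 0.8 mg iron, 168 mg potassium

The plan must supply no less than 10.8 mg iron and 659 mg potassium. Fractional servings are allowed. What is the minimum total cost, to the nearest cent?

Two binding constraints pin down two serving amounts, so the optimal mix uses at most two foods. The candidates are each food alone (scaled to the tighter of iron/potassium) and each pair with both constraints tight.
oats only: max(10.8/2.9, 659/165) = 3.994 servings → $1.40.
brown rice only: max(10.8/0.8, 659/168) = 13.5 servings → $6.75.
oats + brown rice with both tight: 3.624 servings and 0.3635 servings → $1.45.
So the least-cost plan costs $1.40.

$1.40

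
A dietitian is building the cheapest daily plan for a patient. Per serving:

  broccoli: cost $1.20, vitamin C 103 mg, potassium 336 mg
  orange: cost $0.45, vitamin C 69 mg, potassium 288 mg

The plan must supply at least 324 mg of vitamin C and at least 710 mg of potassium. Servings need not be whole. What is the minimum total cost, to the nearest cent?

At the optimum either one food covers both requirements or two foods hit both targets exactly; no other combination can be cheaper.
broccoli only: max(324/103, 710/336) = 3.146 servings → $3.77.
orange only: max(324/69, 710/288) = 4.696 servings → $2.11.
broccoli + orange: intersection lies outside the first quadrant.
The minimum over all feasible corners is $2.11.

$2.11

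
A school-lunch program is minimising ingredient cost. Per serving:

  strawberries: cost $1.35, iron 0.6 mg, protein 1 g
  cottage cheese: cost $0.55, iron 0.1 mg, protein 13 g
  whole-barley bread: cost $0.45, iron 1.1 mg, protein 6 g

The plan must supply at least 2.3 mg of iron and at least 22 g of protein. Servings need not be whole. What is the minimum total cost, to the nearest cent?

$1.33

strawberries only: max(2.3/0.6, 22/1) = 22 servings → $29.70.
cottage cheese only: max(2.3/0.1, 22/13) = 23 servings → $12.65.
whole-barley bread only: max(2.3/1.1, 22/6) = 3.667 servings → $1.65.
strawberries + cottage cheese with both tight: 3.597 servings and 1.416 servings → $5.64.
strawberries + whole-barley bread with both targets exact would need a negative amount; discard.
cottage cheese + whole-barley bread with both tight: 0.7591 servings and 2.022 servings → $1.33.
Cheapest feasible corner: $1.33.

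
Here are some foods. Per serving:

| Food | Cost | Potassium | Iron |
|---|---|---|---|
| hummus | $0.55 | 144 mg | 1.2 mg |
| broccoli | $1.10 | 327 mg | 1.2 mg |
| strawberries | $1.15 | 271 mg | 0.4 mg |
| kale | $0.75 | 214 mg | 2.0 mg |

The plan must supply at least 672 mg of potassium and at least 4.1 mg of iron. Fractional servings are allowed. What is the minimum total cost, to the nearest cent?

hummus only: max(672/144, 4.1/1.2) = 4.667 servings → $2.57.
broccoli only: max(672/327, 4.1/1.2) = 3.417 servings → $3.76.
strawberries only: max(672/271, 4.1/0.4) = 10.25 servings → $11.79.
kale only: max(672/214, 4.1/2.0) = 3.14 servings → $2.36.
hummus + broccoli with both tight: 2.433 servings and 0.9836 servings → $2.42.
hummus + strawberries with both tight: 3.148 servings and 0.8072 servings → $2.66.
hummus + kale with both targets exact would need a negative amount; discard.
broccoli + strawberries: the both-tight solution has a negative serving — not a feasible corner.
broccoli + kale with both tight: 1.175 servings and 1.345 servings → $2.30.
strawberries + kale with both tight: 1.022 servings and 1.846 servings → $2.56.
Cheapest feasible corner: $2.30.

$2.30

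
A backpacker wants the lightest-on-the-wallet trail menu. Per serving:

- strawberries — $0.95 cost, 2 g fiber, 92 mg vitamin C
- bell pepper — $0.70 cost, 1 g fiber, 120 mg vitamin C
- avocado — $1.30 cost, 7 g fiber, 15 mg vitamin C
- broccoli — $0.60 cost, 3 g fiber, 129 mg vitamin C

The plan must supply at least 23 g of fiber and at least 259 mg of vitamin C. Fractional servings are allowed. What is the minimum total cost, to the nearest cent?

Two binding constraints pin down two serving amounts, so the optimal mix uses at most two foods. The candidates are each food alone (scaled to the tighter of fiber/vitamin C) and each pair with both constraints tight.
strawberries only: max(23/2, 259/92) = 11.5 servings → $10.93.
bell pepper only: max(23/1, 259/120) = 23 servings → $16.10.
avocado only: max(23/7, 259/15) = 17.27 servings → $22.45.
broccoli only: max(23/3, 259/129) = 7.667 servings → $4.60.
strawberries + bell pepper: the both-tight solution has a negative serving — not a feasible corner.
strawberries + avocado with both tight: 2.391 servings and 2.603 servings → $5.65.
strawberries + broccoli: the both-tight solution has a negative serving — not a feasible corner.
bell pepper + avocado with both tight: 1.779 servings and 3.032 servings → $5.19.
bell pepper + broccoli with both targets exact would need a negative amount; discard.
avocado + broccoli with both tight: 2.552 servings and 1.711 servings → $4.34.
The minimum over all feasible corners is $4.34.

$4.34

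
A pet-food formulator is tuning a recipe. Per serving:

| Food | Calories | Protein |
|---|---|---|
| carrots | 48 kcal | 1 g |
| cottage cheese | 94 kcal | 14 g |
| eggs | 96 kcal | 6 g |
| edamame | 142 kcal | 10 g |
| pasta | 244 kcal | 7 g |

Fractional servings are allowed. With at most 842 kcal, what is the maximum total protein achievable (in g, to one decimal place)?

Protein per kcal: cottage cheese 0.1489, edamame 0.07042, eggs 0.0625, pasta 0.02869, carrots 0.02083.
With no serving limits, spend the whole calories allowance on cottage cheese: 842 kcal / 94 kcal × 14 g = 125.4 g.

125.4 g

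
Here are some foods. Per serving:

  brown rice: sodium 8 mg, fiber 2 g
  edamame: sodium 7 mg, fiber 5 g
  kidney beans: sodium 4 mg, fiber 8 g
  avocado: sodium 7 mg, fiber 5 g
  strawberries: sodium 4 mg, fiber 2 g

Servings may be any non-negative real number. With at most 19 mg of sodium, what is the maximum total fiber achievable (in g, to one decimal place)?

Fiber per mg sodium: kidney beans 2, edamame 0.7143, avocado 0.7143, strawberries 0.5, brown rice 0.25.
With no serving limits, spend the whole sodium allowance on kidney beans: 19 mg / 4 mg × 8 g = 38.0 g.

38.0 g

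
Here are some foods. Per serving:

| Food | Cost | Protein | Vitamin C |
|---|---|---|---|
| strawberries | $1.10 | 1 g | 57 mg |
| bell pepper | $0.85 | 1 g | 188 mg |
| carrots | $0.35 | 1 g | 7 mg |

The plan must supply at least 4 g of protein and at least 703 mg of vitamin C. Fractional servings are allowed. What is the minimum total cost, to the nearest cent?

Minimising a linear cost over {protein ≥ 4, vitamin C ≥ 703, servings ≥ 0} — the optimum is at a vertex, using one or two foods.
strawberries only: max(4/1, 703/57) = 12.33 servings → $13.57.
bell pepper only: max(4/1, 703/188) = 4 servings → $3.40.
carrots only: max(4/1, 703/7) = 100.4 servings → $35.15.
strawberries + bell pepper with both tight: 0.374 servings and 3.626 servings → $3.49.
strawberries + carrots: intersection lies outside the first quadrant.
bell pepper + carrots with both tight: 3.729 servings and 0.2707 servings → $3.26.
Cheapest feasible corner: $3.26.

$3.26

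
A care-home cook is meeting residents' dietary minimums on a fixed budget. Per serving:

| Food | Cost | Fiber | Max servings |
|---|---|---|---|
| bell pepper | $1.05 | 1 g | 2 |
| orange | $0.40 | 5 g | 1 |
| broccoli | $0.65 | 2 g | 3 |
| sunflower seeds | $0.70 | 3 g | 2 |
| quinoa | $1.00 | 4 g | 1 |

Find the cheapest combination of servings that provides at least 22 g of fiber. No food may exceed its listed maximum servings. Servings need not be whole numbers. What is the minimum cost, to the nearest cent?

Cost per g of fiber: orange $0.0800, sunflower seeds $0.2333, quinoa $0.2500, broccoli $0.3250, bell pepper $1.0500.
Take 1 serving of orange: +5.0 g fiber for $0.40 (total $0.40, still need 17.0 g).
Take 2 servings of sunflower seeds: +6.0 g fiber for $1.40 (total $1.80, still need 11.0 g).
Take 1 serving of quinoa: +4.0 g fiber for $1.00 (total $2.80, still need 7.0 g).
Take 3 servings of broccoli: +6.0 g fiber for $1.95 (total $4.75, still need 1.0 g).
Take 1 serving of bell pepper: +1.0 g fiber for $1.05 (total $5.80, still need 0.0 g).
Greedy by cheapest-per-g is optimal for a single linear constraint, so the minimum cost is $5.80.

$5.80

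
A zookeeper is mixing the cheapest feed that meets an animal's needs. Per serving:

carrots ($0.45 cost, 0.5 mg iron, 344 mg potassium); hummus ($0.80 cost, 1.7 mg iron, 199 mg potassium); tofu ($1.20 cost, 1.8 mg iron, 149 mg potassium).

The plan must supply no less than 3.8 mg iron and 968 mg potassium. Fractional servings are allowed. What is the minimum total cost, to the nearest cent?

This is a tiny linear program; its minimum lies at a vertex of the feasible set. List the vertices and price them.
carrots only: max(3.8/0.5, 968/344) = 7.6 servings → $3.42.
hummus only: max(3.8/1.7, 968/199) = 4.864 servings → $3.89.
tofu only: max(3.8/1.8, 968/149) = 6.497 servings → $7.80.
carrots + hummus with both tight: 1.833 servings and 1.696 servings → $2.18.
carrots + tofu with both tight: 2.159 servings and 1.511 servings → $2.79.
hummus + tofu: intersection lies outside the first quadrant.
So the least-cost plan costs $2.18.

$2.18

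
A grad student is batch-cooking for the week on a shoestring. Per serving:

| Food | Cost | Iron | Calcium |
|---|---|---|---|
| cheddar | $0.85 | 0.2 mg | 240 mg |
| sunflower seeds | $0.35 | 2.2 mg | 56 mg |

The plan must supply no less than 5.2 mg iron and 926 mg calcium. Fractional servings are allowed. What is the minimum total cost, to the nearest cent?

$3.59

This is a tiny linear program; its minimum lies at a vertex of the feasible set. List the vertices and price them.
cheddar only: max(5.2/0.2, 926/240) = 26 servings → $22.10.
sunflower seeds only: max(5.2/2.2, 926/56) = 16.54 servings → $5.79.
cheddar + sunflower seeds with both tight: 3.378 servings and 2.057 servings → $3.59.
So the least-cost plan costs $3.59.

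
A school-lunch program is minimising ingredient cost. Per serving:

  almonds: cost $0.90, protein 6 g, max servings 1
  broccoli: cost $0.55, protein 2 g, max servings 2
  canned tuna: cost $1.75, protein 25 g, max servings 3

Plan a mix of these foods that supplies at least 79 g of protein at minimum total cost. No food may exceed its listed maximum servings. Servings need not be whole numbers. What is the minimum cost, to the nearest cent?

Cost per g of protein: canned tuna $0.0700, almonds $0.1500, broccoli $0.2750.
Take 3 servings of canned tuna: +75.0 g protein for $5.25 (total $5.25, still need 4.0 g).
Take 0.6667 servings of almonds: +4.0 g protein for $0.60 (total $5.85, still need 0.0 g).
Greedy by cheapest-per-g is optimal for a single linear constraint, so the minimum cost is $5.85.

$5.85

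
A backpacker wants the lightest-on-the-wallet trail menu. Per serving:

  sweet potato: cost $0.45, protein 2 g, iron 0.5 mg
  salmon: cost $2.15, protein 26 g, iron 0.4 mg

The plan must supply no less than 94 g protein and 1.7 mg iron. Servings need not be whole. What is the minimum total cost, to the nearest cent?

$7.93

This is a tiny linear program; its minimum lies at a vertex of the feasible set. List the vertices and price them.
sweet potato only: max(94/2, 1.7/0.5) = 47 servings → $21.15.
salmon only: max(94/26, 1.7/0.4) = 4.25 servings → $9.14.
sweet potato + salmon with both tight: 0.541 servings and 3.574 servings → $7.93.
The minimum over all feasible corners is $7.93.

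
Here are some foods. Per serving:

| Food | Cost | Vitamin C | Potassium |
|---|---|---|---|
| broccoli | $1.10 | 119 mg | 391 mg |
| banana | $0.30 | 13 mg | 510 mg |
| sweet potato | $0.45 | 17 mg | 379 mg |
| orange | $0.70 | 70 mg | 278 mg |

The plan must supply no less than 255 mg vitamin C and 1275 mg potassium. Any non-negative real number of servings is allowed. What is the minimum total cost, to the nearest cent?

$2.53

broccoli only: max(255/119, 1275/391) = 3.261 servings → $3.59.
banana only: max(255/13, 1275/510) = 19.62 servings → $5.88.
sweet potato only: max(255/17, 1275/379) = 15 servings → $6.75.
orange only: max(255/70, 1275/278) = 4.586 servings → $3.21.
broccoli + banana with both tight: 2.041 servings and 0.9355 servings → $2.53.
broccoli + sweet potato with both tight: 1.95 servings and 1.353 servings → $2.75.
broccoli + orange: intersection lies outside the first quadrant.
banana + sweet potato: intersection lies outside the first quadrant.
banana + orange with both tight: 0.5722 servings and 3.537 servings → $2.65.
sweet potato + orange with both tight: 0.842 servings and 3.438 servings → $2.79.
The minimum over all feasible corners is $2.53.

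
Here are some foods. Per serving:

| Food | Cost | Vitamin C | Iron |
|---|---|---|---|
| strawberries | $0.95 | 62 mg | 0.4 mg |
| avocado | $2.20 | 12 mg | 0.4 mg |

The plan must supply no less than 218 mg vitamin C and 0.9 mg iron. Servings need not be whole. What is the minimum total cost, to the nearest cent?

Compare the cost at each extreme point of the feasible region.
strawberries only: max(218/62, 0.9/0.4) = 3.516 servings → $3.34.
avocado only: max(218/12, 0.9/0.4) = 18.17 servings → $39.97.
strawberries + avocado with both targets exact would need a negative amount; discard.
So the least-cost plan costs $3.34.

$3.34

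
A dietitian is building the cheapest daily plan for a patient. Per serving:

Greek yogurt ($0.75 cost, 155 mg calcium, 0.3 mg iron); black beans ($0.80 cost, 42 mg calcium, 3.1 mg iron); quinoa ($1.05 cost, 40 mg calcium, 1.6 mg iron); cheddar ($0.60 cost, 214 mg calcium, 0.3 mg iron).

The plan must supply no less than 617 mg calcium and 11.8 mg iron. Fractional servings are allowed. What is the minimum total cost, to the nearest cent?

$4.18

This is a tiny linear program; its minimum lies at a vertex of the feasible set. List the vertices and price them.
Greek yogurt only: max(617/155, 11.8/0.3) = 39.33 servings → $29.50.
black beans only: max(617/42, 11.8/3.1) = 14.69 servings → $11.75.
quinoa only: max(617/40, 11.8/1.6) = 15.43 servings → $16.20.
cheddar only: max(617/214, 11.8/0.3) = 39.33 servings → $23.60.
Greek yogurt + black beans with both tight: 3.029 servings and 3.513 servings → $5.08.
Greek yogurt + quinoa with both tight: 2.183 servings and 6.966 servings → $8.95.
Greek yogurt + cheddar: intersection lies outside the first quadrant.
black beans + quinoa with both targets exact would need a negative amount; discard.
black beans + cheddar with both tight: 3.596 servings and 2.177 servings → $4.18.
quinoa + cheddar with both tight: 7.083 servings and 1.559 servings → $8.37.
Cheapest feasible corner: $4.18.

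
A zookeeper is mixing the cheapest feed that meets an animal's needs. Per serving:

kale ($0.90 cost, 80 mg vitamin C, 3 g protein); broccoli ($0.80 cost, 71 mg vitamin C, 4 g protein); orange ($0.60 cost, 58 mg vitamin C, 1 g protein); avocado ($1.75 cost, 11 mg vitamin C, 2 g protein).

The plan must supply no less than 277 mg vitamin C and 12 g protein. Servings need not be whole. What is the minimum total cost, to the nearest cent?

$3.04

A basic optimal solution has at most two foods positive. Try each food alone and each pair with both targets met exactly.
kale only: max(277/80, 12/3) = 4 servings → $3.60.
broccoli only: max(277/71, 12/4) = 3.901 servings → $3.12.
orange only: max(277/58, 12/1) = 12 servings → $7.20.
avocado only: max(277/11, 12/2) = 25.18 servings → $44.07.
kale + broccoli with both tight: 2.393 servings and 1.206 servings → $3.12.
kale + orange with both targets exact would need a negative amount; discard.
kale + avocado with both tight: 3.323 servings and 1.016 servings → $4.77.
broccoli + orange with both tight: 2.602 servings and 1.59 servings → $3.04.
broccoli + avocado: the both-tight solution has a negative serving — not a feasible corner.
orange + avocado with both tight: 4.019 servings and 3.99 servings → $9.39.
Cheapest feasible corner: $3.04.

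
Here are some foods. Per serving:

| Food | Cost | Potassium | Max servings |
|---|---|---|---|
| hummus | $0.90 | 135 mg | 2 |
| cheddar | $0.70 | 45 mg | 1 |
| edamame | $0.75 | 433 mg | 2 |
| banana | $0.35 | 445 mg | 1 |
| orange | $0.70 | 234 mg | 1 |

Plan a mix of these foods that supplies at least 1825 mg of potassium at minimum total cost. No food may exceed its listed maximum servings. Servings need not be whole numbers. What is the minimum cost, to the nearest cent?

Cost per mg of potassium: banana $0.0008, edamame $0.0017, orange $0.0030, hummus $0.0067, cheddar $0.0156.
Take 1 serving of banana: +445.0 mg potassium for $0.35 (total $0.35, still need 1380.0 mg).
Take 2 servings of edamame: +866.0 mg potassium for $1.50 (total $1.85, still need 514.0 mg).
Take 1 serving of orange: +234.0 mg potassium for $0.70 (total $2.55, still need 280.0 mg).
Take 2 servings of hummus: +270.0 mg potassium for $1.80 (total $4.35, still need 10.0 mg).
Take 0.2222 servings of cheddar: +10.0 mg potassium for $0.16 (total $4.51, still need 0.0 mg).
Filling from the cheapest source first is optimal under one linear minimum: $4.51.

$4.51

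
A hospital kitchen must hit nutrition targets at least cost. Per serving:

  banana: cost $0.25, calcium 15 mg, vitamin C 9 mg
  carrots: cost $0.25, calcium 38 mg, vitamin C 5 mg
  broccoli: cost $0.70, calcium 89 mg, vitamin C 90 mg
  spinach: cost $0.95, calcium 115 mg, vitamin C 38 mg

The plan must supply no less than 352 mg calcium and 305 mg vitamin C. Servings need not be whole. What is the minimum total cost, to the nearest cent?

$2.69

With two linear requirements the optimum uses one or two foods; enumerate the corners.
banana only: max(352/15, 305/9) = 33.89 servings → $8.47.
carrots only: max(352/38, 305/5) = 61 servings → $15.25.
broccoli only: max(352/89, 305/90) = 3.955 servings → $2.77.
spinach only: max(352/115, 305/38) = 8.026 servings → $7.62.
banana + carrots with both targets exact would need a negative amount; discard.
banana + broccoli with both tight: 8.26 servings and 2.563 servings → $3.86.
banana + spinach: intersection lies outside the first quadrant.
carrots + broccoli with both tight: 1.524 servings and 3.304 servings → $2.69.
carrots + spinach: the both-tight solution has a negative serving — not a feasible corner.
broccoli + spinach with both tight: 3.114 servings and 0.6508 servings → $2.80.
The minimum over all feasible corners is $2.69.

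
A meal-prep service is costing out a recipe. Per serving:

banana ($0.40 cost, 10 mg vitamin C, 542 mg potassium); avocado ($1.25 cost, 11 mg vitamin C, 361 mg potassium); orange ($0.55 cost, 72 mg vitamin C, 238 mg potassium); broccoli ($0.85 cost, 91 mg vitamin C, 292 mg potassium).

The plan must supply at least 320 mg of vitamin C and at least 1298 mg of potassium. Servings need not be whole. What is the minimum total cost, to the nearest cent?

Compare the cost at each extreme point of the feasible region.
banana only: max(320/10, 1298/542) = 32 servings → $12.80.
avocado only: max(320/11, 1298/361) = 29.09 servings → $36.36.
orange only: max(320/72, 1298/238) = 5.454 servings → $3.00.
broccoli only: max(320/91, 1298/292) = 4.445 servings → $3.78.
banana + avocado: the both-tight solution has a negative serving — not a feasible corner.
banana + orange with both tight: 0.472 servings and 4.379 servings → $2.60.
banana + broccoli with both tight: 0.5318 servings and 3.458 servings → $3.15.
avocado + orange with both tight: 0.74 servings and 4.331 servings → $3.31.
avocado + broccoli with both tight: 0.8326 servings and 3.416 servings → $3.94.
orange + broccoli: the both-tight solution has a negative serving — not a feasible corner.
Cheapest feasible corner: $2.60.

$2.60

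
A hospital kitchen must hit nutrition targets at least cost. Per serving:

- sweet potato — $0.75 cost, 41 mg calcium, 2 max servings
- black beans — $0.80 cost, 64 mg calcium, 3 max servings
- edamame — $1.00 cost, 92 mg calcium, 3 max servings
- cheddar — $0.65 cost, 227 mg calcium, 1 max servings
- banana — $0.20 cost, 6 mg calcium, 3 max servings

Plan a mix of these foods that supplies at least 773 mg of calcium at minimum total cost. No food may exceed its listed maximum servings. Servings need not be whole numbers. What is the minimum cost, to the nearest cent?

Cost per mg of calcium: cheddar $0.0029, edamame $0.0109, black beans $0.0125, sweet potato $0.0183, banana $0.0333.
Take 1 serving of cheddar: +227.0 mg calcium for $0.65 (total $0.65, still need 546.0 mg).
Take 3 servings of edamame: +276.0 mg calcium for $3.00 (total $3.65, still need 270.0 mg).
Take 3 servings of black beans: +192.0 mg calcium for $2.40 (total $6.05, still need 78.0 mg).
Take 1.902 servings of sweet potato: +78.0 mg calcium for $1.43 (total $7.48, still need 0.0 mg).
Greedy by cheapest-per-mg is optimal for a single linear constraint, so the minimum cost is $7.48.

$7.48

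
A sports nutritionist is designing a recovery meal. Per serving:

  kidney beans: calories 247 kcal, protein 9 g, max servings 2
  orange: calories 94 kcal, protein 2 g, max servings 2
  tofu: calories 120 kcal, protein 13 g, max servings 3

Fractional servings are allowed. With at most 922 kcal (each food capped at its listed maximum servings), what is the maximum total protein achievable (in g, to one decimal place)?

Protein per kcal: tofu 0.1083, kidney beans 0.03644, orange 0.02128.
Take 3 servings of tofu: uses 360 kcal, +39.0 g protein (running total 39.0 g).
Take 2 servings of kidney beans: uses 494 kcal, +18.0 g protein (running total 57.0 g).
Take 0.7234 servings of orange: uses 68 kcal, +1.4 g protein (running total 58.4 g).
Greedy by best ratio exhausts the calories allowance optimally: 58.4 g.

58.4 g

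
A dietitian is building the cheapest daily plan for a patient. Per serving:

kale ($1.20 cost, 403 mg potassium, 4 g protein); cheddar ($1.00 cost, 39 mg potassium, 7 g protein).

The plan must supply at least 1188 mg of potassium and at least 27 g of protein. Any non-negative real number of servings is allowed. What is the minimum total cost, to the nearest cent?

A basic optimal solution has at most two foods positive. Try each food alone and each pair with both targets met exactly.
kale only: max(1188/403, 27/4) = 6.75 servings → $8.10.
cheddar only: max(1188/39, 27/7) = 30.46 servings → $30.46.
kale + cheddar with both tight: 2.725 servings and 2.3 servings → $5.57.
Cheapest feasible corner: $5.57.

$5.57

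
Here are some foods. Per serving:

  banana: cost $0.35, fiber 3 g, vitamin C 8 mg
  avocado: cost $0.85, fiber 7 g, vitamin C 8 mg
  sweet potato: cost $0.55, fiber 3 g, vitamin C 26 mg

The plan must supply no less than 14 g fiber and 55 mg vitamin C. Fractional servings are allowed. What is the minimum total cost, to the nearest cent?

$1.83

For a min-cost LP with two ≥-constraints, a basic feasible solution has at most two positive variables.
banana only: max(14/3, 55/8) = 6.875 servings → $2.41.
avocado only: max(14/7, 55/8) = 6.875 servings → $5.84.
sweet potato only: max(14/3, 55/26) = 4.667 servings → $2.57.
banana + avocado: intersection lies outside the first quadrant.
banana + sweet potato with both tight: 3.685 servings and 0.9815 servings → $1.83.
avocado + sweet potato with both tight: 1.259 servings and 1.728 servings → $2.02.
Cheapest feasible corner: $1.83.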